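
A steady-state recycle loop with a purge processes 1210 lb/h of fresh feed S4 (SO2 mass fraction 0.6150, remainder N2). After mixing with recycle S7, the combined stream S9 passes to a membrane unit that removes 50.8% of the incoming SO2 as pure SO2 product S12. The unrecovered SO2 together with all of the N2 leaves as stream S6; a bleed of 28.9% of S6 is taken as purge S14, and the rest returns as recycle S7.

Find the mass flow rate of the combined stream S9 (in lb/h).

N2 enters only via S4 and leaves only via the purge: 1210×0.385 = 0.289×(N2 in S6), and the membrane unit passes all N2, so N2 in S9 = N2 in S6 = 1611.9 lb/h.
SO2 in S9: m_A = 1210×0.615 + (1−0.289)·(1−0.508)·m_A, so m_A = 744.15/0.6502 = 1144.5 lb/h.
S9 = 1144.5 + 1611.9 = 2756.5 lb/h.

2756 lb/h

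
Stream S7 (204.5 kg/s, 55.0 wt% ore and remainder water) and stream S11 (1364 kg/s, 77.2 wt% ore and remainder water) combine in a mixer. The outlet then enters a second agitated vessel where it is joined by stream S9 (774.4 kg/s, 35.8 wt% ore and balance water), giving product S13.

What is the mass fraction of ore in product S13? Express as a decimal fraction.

Overall, product flow = 2342.9 kg/s.
ore in = 204.5×0.550 + 1364×0.772 + 774.4×0.358 = 1442.7 kg/s.
ore fraction in S13 = 0.616.

0.616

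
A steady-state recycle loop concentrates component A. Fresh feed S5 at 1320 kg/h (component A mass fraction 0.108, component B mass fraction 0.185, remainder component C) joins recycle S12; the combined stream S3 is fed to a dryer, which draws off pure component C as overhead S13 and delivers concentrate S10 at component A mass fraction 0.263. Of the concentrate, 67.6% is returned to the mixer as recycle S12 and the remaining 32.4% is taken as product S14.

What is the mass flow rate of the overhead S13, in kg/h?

777.9 kg/h

Overall component A balance (none leaves overhead): component A in fresh feed = component A in product, i.e. 1320×0.108 = (1−0.676)·S10·0.263.
S10 = 142.56/(0.263×0.324) = 1673 kg/h.
Recycle S12 = 0.676×1673 = 1131 kg/h.
Combined feed S3 = 1320 + 1131 = 2451 kg/h.
Overhead S13 = S3 − S10 = 2451 − 1673 = 777.95 kg/h.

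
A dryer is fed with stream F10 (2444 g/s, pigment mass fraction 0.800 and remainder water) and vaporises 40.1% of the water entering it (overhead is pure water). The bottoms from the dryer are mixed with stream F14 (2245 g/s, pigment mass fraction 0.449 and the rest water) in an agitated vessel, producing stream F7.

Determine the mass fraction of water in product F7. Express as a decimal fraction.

0.340

Vapour removed = 0.401×0.200×2444 = 196.01 g/s; concentrate = 2248 g/s.
water reaching the mixer = 292.79 (from concentrate) + 2245×0.551 = 1529.8 g/s.
Product flow = 2248 + 2245 = 4493 g/s; water fraction = 0.340.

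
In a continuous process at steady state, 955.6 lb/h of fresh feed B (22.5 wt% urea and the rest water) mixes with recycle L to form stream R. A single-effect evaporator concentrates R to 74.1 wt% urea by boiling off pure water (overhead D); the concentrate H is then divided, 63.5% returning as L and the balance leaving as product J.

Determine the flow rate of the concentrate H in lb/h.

Overall urea balance (none leaves overhead): urea in fresh feed = urea in product, i.e. 955.6×0.225 = (1−0.635)·H·0.741.
H = 215.01/(0.741×0.365) = 794.96 lb/h.

795 lb/h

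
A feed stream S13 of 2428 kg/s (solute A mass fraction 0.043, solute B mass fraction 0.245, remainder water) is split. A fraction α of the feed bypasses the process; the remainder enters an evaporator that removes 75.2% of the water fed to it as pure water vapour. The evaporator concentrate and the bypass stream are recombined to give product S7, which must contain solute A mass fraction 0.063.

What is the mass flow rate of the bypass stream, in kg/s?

988.4 kg/s

All 2428×0.043 = 104.4 kg/s of solute A reaches S7, so S7 = 104.4/0.063 = 1657.2 kg/s and vapour = 770.79 kg/s.
The evaporator receives (1−α)·2428 of feed at 0.712 water and removes 0.752 of that water:
0.752×0.712×(1−α)×2428 = 770.79
(1−α) = 770.79/1300 = 0.5929;  α = 0.4071.
Bypass flow = 0.4071×2428 = 988.41 kg/s.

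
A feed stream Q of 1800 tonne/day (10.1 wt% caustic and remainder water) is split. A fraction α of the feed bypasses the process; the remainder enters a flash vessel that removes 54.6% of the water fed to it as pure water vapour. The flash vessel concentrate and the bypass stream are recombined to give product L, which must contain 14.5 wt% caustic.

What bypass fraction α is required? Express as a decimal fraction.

All 1800×0.101 = 181.8 tonne/day of caustic reaches L, so L = 181.8/0.145 = 1253.8 tonne/day and vapour = 546.21 tonne/day.
The evaporator receives (1−α)·1800 of feed at 0.899 water and removes 0.546 of that water:
0.546×0.899×(1−α)×1800 = 546.21
(1−α) = 546.21/883.54 = 0.6182;  α = 0.3818.

0.382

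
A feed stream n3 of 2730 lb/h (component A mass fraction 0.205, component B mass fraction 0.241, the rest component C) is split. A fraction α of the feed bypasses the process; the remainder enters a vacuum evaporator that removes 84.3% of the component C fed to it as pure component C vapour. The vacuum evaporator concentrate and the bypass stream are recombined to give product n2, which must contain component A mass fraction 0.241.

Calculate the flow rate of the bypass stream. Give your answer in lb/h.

All 2730×0.205 = 559.65 lb/h of component A reaches n2, so n2 = 559.65/0.241 = 2322.2 lb/h and vapour = 407.8 lb/h.
The evaporator receives (1−α)·2730 of feed at 0.554 component C and removes 0.843 of that component C:
0.843×0.554×(1−α)×2730 = 407.8
(1−α) = 407.8/1275 = 0.3199;  α = 0.6801.
Bypass flow = 0.6801×2730 = 1856.8 lb/h.

1857 lb/h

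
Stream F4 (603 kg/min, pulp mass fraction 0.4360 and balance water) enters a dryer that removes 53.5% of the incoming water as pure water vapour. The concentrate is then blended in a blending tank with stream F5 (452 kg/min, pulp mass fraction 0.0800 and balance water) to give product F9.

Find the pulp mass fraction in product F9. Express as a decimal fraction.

Vapour removed = 0.535×0.564×603 = 181.95 kg/min; concentrate = 421.05 kg/min.
pulp reaching the mixer = 262.91 (from concentrate) + 452×0.080 = 299.07 kg/min.
Product flow = 421.05 + 452 = 873.05 kg/min; pulp fraction = 0.3426.

0.3426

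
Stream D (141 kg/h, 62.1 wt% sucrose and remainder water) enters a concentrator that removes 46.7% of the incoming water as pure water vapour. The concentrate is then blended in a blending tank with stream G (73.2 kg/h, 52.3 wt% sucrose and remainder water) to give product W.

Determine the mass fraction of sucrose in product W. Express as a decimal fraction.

0.6650

Vapour removed = 0.467×0.379×141 = 24.956 kg/h; concentrate = 116.04 kg/h.
sucrose reaching the mixer = 87.561 (from concentrate) + 73.2×0.523 = 125.84 kg/h.
Product flow = 116.04 + 73.2 = 189.24 kg/h; sucrose fraction = 0.6650.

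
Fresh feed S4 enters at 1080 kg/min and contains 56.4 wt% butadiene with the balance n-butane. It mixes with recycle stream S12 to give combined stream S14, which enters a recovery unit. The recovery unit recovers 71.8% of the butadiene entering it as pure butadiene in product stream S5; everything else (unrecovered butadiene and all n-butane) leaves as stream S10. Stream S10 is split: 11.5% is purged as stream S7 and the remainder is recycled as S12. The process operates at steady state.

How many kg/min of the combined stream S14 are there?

n-butane enters only via S4 and leaves only via the purge: 1080×0.436 = 0.115×(n-butane in S10), and the recovery unit passes all n-butane, so n-butane in S14 = n-butane in S10 = 4094.6 kg/min.
butadiene in S14: m_A = 1080×0.564 + (1−0.115)·(1−0.718)·m_A, so m_A = 609.12/0.7504 = 811.69 kg/min.
S14 = 811.69 + 4094.6 = 4906.3 kg/min.

4906 kg/min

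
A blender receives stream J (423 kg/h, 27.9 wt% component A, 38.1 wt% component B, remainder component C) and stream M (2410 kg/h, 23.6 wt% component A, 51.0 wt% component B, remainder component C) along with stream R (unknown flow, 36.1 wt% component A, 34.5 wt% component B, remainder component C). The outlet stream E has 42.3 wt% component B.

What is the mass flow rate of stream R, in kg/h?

2460 kg/h

Let R be the unknown flow. Total out = 2833 + R.
component B balance: 1390.3 + 0.345·R = 0.423·(2833 + R)
(0.345 − 0.423)·R = 0.423×2833 − 1390.3 = -191.9
R = -191.9 / -0.078 = 2460.3 kg/h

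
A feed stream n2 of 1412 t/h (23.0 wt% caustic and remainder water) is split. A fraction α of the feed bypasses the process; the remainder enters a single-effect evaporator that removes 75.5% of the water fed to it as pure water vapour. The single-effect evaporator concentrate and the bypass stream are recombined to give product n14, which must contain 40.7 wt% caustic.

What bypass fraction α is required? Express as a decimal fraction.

All 1412×0.230 = 324.76 t/h of caustic reaches n14, so n14 = 324.76/0.407 = 797.94 t/h and vapour = 614.06 t/h.
The evaporator receives (1−α)·1412 of feed at 0.770 water and removes 0.755 of that water:
0.755×0.770×(1−α)×1412 = 614.06
(1−α) = 614.06/820.87 = 0.7481;  α = 0.2519.

0.252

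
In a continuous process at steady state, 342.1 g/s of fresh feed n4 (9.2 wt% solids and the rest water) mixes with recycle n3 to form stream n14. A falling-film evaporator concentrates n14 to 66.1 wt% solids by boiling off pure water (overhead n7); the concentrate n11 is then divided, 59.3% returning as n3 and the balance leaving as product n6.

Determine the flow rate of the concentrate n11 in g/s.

117 g/s

Overall solids balance (none leaves overhead): solids in fresh feed = solids in product, i.e. 342.1×0.092 = (1−0.593)·n11·0.661.
n11 = 31.473/(0.661×0.407) = 116.99 g/s.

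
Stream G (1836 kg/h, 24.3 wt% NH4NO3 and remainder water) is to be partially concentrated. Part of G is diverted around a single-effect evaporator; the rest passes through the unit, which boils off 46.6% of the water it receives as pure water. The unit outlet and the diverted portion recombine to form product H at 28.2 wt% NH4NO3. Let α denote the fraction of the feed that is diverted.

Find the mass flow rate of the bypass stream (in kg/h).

1116 kg/h

All 1836×0.243 = 446.15 kg/h of NH4NO3 reaches H, so H = 446.15/0.282 = 1582.1 kg/h and vapour = 253.91 kg/h.
The evaporator receives (1−α)·1836 of feed at 0.757 water and removes 0.466 of that water:
0.466×0.757×(1−α)×1836 = 253.91
(1−α) = 253.91/647.67 = 0.3920;  α = 0.6080.
Bypass flow = 0.6080×1836 = 1116.2 kg/h.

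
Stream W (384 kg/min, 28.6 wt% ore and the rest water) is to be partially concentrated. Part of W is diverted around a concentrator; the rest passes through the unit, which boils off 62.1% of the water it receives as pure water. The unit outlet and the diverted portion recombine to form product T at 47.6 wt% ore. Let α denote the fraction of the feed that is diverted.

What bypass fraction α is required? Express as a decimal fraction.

All 384×0.286 = 109.82 kg/min of ore reaches T, so T = 109.82/0.476 = 230.72 kg/min and vapour = 153.28 kg/min.
The evaporator receives (1−α)·384 of feed at 0.714 water and removes 0.621 of that water:
0.621×0.714×(1−α)×384 = 153.28
(1−α) = 153.28/170.26 = 0.9002;  α = 0.0998.

0.100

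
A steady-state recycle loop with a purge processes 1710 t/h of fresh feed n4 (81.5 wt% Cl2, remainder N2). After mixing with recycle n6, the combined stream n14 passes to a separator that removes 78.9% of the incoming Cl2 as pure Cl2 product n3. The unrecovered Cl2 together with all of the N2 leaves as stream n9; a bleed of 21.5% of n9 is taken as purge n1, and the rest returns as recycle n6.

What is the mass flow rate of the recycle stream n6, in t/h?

1432 t/h

N2 enters only via n4 and leaves only via the purge: 1710×0.185 = 0.215×(N2 in n9), and the separator passes all N2, so N2 in n14 = N2 in n9 = 1471.4 t/h.
Cl2 in n14: m_A = 1710×0.815 + (1−0.215)·(1−0.789)·m_A, so m_A = 1393.6/0.8344 = 1670.3 t/h.
n9 = (1−0.789)×1670.3 + 1471.4 = 1823.8 t/h.
Recycle n6 = (1−0.215)×1823.8 = 1431.7 t/h.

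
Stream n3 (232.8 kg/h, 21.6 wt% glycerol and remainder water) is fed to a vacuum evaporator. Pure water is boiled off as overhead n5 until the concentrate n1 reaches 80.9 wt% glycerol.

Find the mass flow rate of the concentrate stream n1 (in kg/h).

glycerol is conserved: 232.8×0.216 = 50.285 kg/h all reports to the concentrate.
Concentrate = 50.285/(target fraction) = 62.157 kg/h.

62.16 kg/h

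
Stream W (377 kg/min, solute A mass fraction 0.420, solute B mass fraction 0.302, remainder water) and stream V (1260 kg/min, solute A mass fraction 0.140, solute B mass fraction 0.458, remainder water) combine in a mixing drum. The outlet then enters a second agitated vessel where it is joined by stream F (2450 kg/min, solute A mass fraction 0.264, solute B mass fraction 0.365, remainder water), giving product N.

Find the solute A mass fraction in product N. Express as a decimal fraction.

Overall, product flow = 4087 kg/min.
solute A in = 377×0.420 + 1260×0.140 + 2450×0.264 = 981.54 kg/min.
solute A fraction in N = 0.240.

0.240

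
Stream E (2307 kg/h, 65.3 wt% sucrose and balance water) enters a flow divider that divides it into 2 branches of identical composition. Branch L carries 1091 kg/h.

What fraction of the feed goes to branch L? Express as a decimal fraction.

0.473

Fraction to L = 1091/2307 = 0.4729.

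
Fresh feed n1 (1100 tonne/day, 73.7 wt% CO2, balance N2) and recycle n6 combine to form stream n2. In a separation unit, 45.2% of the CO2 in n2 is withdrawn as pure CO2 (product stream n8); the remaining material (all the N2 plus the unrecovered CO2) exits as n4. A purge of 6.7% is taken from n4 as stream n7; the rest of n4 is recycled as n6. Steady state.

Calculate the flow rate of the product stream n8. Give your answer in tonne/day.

CO2 in n2: m_A = 1100×0.737 + (1−0.067)·(1−0.452)·m_A, so m_A = 810.7/0.4887 = 1658.8 tonne/day.
Product n8 = 0.452×1658.8 = 749.79 tonne/day.

749.8 tonne/day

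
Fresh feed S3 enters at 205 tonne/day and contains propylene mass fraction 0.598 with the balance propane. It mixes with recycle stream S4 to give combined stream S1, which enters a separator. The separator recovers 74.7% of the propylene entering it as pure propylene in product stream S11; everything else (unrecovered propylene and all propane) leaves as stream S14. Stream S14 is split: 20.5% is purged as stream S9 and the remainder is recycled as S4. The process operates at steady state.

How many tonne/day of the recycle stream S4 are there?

350.5 tonne/day

propane enters only via S3 and leaves only via the purge: 205×0.402 = 0.205×(propane in S14), and the separator passes all propane, so propane in S1 = propane in S14 = 402 tonne/day.
propylene in S1: m_A = 205×0.598 + (1−0.205)·(1−0.747)·m_A, so m_A = 122.59/0.7989 = 153.46 tonne/day.
S14 = (1−0.747)×153.46 + 402 = 440.82 tonne/day.
Recycle S4 = (1−0.205)×440.82 = 350.46 tonne/day.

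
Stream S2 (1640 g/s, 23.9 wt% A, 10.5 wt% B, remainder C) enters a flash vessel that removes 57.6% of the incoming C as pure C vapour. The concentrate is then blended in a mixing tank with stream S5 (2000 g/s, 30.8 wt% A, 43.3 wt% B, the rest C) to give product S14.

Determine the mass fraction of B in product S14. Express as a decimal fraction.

Vapour removed = 0.576×0.656×1640 = 619.68 g/s; concentrate = 1020.3 g/s.
B reaching the mixer = 172.2 (from concentrate) + 2000×0.433 = 1038.2 g/s.
Product flow = 1020.3 + 2000 = 3020.3 g/s; B fraction = 0.344.

0.344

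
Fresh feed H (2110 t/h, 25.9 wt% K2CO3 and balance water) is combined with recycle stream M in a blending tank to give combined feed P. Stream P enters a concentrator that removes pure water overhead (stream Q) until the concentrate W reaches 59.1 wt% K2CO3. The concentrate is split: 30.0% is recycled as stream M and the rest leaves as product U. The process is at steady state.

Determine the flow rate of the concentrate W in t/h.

1321 t/h

Overall K2CO3 balance (none leaves overhead): K2CO3 in fresh feed = K2CO3 in product, i.e. 2110×0.259 = (1−0.300)·W·0.591.
W = 546.49/(0.591×0.700) = 1321 t/h.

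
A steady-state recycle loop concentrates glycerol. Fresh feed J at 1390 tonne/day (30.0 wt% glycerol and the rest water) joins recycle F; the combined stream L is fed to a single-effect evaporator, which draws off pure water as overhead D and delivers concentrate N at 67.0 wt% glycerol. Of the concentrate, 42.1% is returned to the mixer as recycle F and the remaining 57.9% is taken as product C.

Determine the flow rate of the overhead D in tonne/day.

767.6 tonne/day

Overall glycerol balance (none leaves overhead): glycerol in fresh feed = glycerol in product, i.e. 1390×0.300 = (1−0.421)·N·0.670.
N = 417/(0.670×0.579) = 1074.9 tonne/day.
Recycle F = 0.421×1074.9 = 452.55 tonne/day.
Combined feed L = 1390 + 452.55 = 1842.5 tonne/day.
Overhead D = L − N = 1842.5 − 1074.9 = 767.61 tonne/day.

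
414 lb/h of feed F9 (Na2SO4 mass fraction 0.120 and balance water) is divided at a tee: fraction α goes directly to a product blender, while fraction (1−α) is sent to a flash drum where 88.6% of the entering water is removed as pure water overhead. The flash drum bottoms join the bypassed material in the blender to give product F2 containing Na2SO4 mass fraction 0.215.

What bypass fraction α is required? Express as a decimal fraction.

0.433

All 414×0.120 = 49.68 lb/h of Na2SO4 reaches F2, so F2 = 49.68/0.215 = 231.07 lb/h and vapour = 182.93 lb/h.
The evaporator receives (1−α)·414 of feed at 0.880 water and removes 0.886 of that water:
0.886×0.880×(1−α)×414 = 182.93
(1−α) = 182.93/322.79 = 0.5667;  α = 0.4333.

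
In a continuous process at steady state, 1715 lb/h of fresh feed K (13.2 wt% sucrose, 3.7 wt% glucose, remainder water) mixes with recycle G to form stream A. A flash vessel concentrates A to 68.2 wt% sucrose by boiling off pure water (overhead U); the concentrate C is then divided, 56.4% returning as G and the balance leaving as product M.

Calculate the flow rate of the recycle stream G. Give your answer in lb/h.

429.4 lb/h

Overall sucrose balance (none leaves overhead): sucrose in fresh feed = sucrose in product, i.e. 1715×0.132 = (1−0.564)·C·0.682.
C = 226.38/(0.682×0.436) = 761.32 lb/h.
Recycle G = 0.564×761.32 = 429.38 lb/h.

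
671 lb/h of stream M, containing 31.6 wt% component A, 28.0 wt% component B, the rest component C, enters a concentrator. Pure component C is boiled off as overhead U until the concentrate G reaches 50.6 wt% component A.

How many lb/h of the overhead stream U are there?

component A is conserved: 671×0.316 = 212.04 lb/h all reports to the concentrate.
Concentrate = 212.04/(target fraction) = 419.04 lb/h.
Overhead = 671 − 419.04 = 251.96 lb/h.

252 lb/h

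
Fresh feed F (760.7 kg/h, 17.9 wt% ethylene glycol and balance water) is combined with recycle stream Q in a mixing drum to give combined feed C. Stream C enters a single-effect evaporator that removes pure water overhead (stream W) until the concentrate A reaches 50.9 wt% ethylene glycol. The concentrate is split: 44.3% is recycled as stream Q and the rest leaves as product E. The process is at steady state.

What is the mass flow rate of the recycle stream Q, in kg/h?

Overall ethylene glycol balance (none leaves overhead): ethylene glycol in fresh feed = ethylene glycol in product, i.e. 760.7×0.179 = (1−0.443)·A·0.509.
A = 136.17/(0.509×0.557) = 480.28 kg/h.
Recycle Q = 0.443×480.28 = 212.76 kg/h.

212.8 kg/h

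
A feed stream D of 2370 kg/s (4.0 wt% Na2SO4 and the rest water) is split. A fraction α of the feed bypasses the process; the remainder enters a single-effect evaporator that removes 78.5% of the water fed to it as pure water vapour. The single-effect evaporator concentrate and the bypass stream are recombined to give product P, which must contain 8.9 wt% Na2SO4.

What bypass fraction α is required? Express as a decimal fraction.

All 2370×0.040 = 94.8 kg/s of Na2SO4 reaches P, so P = 94.8/0.089 = 1065.2 kg/s and vapour = 1304.8 kg/s.
The evaporator receives (1−α)·2370 of feed at 0.960 water and removes 0.785 of that water:
0.785×0.960×(1−α)×2370 = 1304.8
(1−α) = 1304.8/1786 = 0.7306;  α = 0.2694.

0.269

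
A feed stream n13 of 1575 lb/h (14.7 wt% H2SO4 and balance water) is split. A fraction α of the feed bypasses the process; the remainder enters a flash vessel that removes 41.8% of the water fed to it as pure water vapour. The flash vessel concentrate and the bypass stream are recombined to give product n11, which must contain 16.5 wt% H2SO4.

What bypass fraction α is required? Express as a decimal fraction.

All 1575×0.147 = 231.52 lb/h of H2SO4 reaches n11, so n11 = 231.52/0.165 = 1403.2 lb/h and vapour = 171.82 lb/h.
The evaporator receives (1−α)·1575 of feed at 0.853 water and removes 0.418 of that water:
0.418×0.853×(1−α)×1575 = 171.82
(1−α) = 171.82/561.57 = 0.3060;  α = 0.6940.

0.694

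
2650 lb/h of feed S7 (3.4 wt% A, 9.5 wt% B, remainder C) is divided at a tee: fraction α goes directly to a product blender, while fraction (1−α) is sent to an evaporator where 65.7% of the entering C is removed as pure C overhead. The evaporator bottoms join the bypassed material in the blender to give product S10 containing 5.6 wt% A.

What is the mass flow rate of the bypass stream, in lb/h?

830.7 lb/h

All 2650×0.034 = 90.1 lb/h of A reaches S10, so S10 = 90.1/0.056 = 1608.9 lb/h and vapour = 1041.1 lb/h.
The evaporator receives (1−α)·2650 of feed at 0.871 C and removes 0.657 of that C:
0.657×0.871×(1−α)×2650 = 1041.1
(1−α) = 1041.1/1516.5 = 0.6865;  α = 0.3135.
Bypass flow = 0.3135×2650 = 830.73 lb/h.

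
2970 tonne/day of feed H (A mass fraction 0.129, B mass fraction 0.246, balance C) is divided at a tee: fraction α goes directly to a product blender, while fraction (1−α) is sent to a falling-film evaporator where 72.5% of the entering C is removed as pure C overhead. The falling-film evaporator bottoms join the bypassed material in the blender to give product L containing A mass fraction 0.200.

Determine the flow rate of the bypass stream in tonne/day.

643.2 tonne/day

All 2970×0.129 = 383.13 tonne/day of A reaches L, so L = 383.13/0.200 = 1915.6 tonne/day and vapour = 1054.4 tonne/day.
The evaporator receives (1−α)·2970 of feed at 0.625 C and removes 0.725 of that C:
0.725×0.625×(1−α)×2970 = 1054.4
(1−α) = 1054.4/1345.8 = 0.7834;  α = 0.2166.
Bypass flow = 0.2166×2970 = 643.16 tonne/day.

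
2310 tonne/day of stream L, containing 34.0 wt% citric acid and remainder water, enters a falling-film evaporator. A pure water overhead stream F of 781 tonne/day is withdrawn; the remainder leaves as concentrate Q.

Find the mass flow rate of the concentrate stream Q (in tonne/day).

1529 tonne/day

Concentrate = 2310 − 781 = 1529 tonne/day.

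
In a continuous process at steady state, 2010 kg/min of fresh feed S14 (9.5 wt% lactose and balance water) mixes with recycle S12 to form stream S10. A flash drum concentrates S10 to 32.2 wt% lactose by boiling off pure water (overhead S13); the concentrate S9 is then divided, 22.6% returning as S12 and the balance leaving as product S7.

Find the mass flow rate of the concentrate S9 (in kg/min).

Overall lactose balance (none leaves overhead): lactose in fresh feed = lactose in product, i.e. 2010×0.095 = (1−0.226)·S9·0.322.
S9 = 190.95/(0.322×0.774) = 766.17 kg/min.

766.2 kg/min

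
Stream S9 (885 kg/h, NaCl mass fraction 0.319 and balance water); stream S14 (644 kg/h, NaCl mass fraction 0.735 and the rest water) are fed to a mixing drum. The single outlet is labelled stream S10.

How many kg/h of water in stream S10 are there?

water out = water in = 885×0.681 + 644×0.265 = 773.35 kg/h.

773.3 kg/h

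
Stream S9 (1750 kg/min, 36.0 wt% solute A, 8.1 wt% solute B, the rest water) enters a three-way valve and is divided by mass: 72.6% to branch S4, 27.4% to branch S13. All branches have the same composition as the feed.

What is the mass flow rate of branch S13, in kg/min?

Branch S13 flow = 0.274×1750 = 479.5 kg/min.

479.5 kg/min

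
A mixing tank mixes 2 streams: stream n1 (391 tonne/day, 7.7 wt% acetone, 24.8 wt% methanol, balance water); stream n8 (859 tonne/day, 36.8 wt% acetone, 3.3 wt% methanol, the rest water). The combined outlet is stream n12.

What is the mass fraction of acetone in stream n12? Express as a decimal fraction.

Total flow out = 391 + 859 = 1250 tonne/day.
acetone in = 391×0.077 + 859×0.368 = 346.22 tonne/day.
acetone mass fraction in n12 = 346.22/1250 = 0.277.

0.277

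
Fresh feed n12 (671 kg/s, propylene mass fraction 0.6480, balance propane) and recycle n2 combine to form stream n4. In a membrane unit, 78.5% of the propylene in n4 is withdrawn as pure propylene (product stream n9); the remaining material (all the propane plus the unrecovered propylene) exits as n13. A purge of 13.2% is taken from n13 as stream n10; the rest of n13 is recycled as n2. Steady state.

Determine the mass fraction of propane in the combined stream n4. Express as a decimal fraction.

0.7700

propane enters only via n12 and leaves only via the purge: 671×0.352 = 0.132×(propane in n13), and the membrane unit passes all propane, so propane in n4 = propane in n13 = 1789.3 kg/s.
propylene in n4: m_A = 671×0.648 + (1−0.132)·(1−0.785)·m_A, so m_A = 434.81/0.8134 = 534.57 kg/s.
n4 = 534.57 + 1789.3 = 2323.9 kg/s.
propane fraction in n4 = 1789.3/2323.9 = 0.7700.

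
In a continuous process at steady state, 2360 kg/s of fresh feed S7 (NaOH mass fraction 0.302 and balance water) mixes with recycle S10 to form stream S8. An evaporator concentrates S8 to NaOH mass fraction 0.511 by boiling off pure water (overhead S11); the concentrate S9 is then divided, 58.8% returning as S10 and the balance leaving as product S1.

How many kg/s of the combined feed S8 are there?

Overall NaOH balance (none leaves overhead): NaOH in fresh feed = NaOH in product, i.e. 2360×0.302 = (1−0.588)·S9·0.511.
S9 = 712.72/(0.511×0.412) = 3385.3 kg/s.
Recycle S10 = 0.588×3385.3 = 1990.6 kg/s.
Combined feed S8 = 2360 + 1990.6 = 4350.6 kg/s.

4351 kg/s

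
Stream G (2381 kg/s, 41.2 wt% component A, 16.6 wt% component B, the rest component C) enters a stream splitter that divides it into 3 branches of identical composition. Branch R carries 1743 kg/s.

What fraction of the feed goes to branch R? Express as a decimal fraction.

Fraction to R = 1743/2381 = 0.7320.

0.732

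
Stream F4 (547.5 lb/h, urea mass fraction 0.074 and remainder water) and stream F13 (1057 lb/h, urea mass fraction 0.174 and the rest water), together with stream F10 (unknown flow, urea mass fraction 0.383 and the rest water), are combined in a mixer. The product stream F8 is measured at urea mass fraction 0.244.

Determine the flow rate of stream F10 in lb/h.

1202 lb/h

Let F10 be the unknown flow. Total out = 1604.5 + F10.
urea balance: 224.43 + 0.383·F10 = 0.244·(1604.5 + F10)
(0.383 − 0.244)·F10 = 0.244×1604.5 − 224.43 = 167.06
F10 = 167.06 / 0.139 = 1201.9 lb/h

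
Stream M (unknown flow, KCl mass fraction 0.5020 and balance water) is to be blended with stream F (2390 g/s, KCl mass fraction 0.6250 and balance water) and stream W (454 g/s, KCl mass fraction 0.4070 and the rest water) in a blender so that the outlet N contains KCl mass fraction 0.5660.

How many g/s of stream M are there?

1075 g/s

Let M be the unknown flow. Total out = 2844 + M.
KCl balance: 1678.5 + 0.502·M = 0.566·(2844 + M)
(0.502 − 0.566)·M = 0.566×2844 − 1678.5 = -68.824
M = -68.824 / -0.064 = 1075.4 g/s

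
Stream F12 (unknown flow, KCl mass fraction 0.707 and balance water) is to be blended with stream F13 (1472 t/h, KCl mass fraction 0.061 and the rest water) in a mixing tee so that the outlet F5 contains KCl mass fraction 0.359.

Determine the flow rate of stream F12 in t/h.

Let F12 be the unknown flow. Total out = 1472 + F12.
KCl balance: 89.792 + 0.707·F12 = 0.359·(1472 + F12)
(0.707 − 0.359)·F12 = 0.359×1472 − 89.792 = 438.66
F12 = 438.66 / 0.348 = 1260.5 t/h

1261 t/h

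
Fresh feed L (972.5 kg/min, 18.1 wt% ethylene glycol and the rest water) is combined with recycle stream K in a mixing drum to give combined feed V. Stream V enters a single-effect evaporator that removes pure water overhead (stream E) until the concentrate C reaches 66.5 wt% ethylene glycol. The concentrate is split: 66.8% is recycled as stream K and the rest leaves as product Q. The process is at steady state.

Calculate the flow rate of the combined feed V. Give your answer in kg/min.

Overall ethylene glycol balance (none leaves overhead): ethylene glycol in fresh feed = ethylene glycol in product, i.e. 972.5×0.181 = (1−0.668)·C·0.665.
C = 176.02/(0.665×0.332) = 797.28 kg/min.
Recycle K = 0.668×797.28 = 532.58 kg/min.
Combined feed V = 972.5 + 532.58 = 1505.1 kg/min.

1505 kg/min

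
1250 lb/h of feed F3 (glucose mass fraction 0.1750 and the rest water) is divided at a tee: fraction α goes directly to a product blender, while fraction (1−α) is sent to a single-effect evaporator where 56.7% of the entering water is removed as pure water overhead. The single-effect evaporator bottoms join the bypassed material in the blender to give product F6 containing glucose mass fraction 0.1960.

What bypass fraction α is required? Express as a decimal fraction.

All 1250×0.175 = 218.75 lb/h of glucose reaches F6, so F6 = 218.75/0.196 = 1116.1 lb/h and vapour = 133.93 lb/h.
The evaporator receives (1−α)·1250 of feed at 0.825 water and removes 0.567 of that water:
0.567×0.825×(1−α)×1250 = 133.93
(1−α) = 133.93/584.72 = 0.2290;  α = 0.7710.

0.771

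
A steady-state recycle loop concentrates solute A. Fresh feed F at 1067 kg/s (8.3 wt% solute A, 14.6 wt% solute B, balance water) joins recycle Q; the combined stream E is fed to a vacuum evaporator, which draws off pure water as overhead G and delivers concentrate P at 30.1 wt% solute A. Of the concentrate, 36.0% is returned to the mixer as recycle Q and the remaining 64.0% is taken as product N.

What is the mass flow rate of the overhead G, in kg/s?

Overall solute A balance (none leaves overhead): solute A in fresh feed = solute A in product, i.e. 1067×0.083 = (1−0.360)·P·0.301.
P = 88.561/(0.301×0.640) = 459.72 kg/s.
Recycle Q = 0.360×459.72 = 165.5 kg/s.
Combined feed E = 1067 + 165.5 = 1232.5 kg/s.
Overhead G = E − P = 1232.5 − 459.72 = 772.78 kg/s.

772.8 kg/s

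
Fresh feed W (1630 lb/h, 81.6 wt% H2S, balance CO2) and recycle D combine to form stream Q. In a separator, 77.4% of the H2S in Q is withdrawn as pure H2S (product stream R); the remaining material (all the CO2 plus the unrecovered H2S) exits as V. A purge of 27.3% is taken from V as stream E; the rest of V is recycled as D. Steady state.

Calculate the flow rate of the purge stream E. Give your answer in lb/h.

CO2 enters only via W and leaves only via the purge: 1630×0.184 = 0.273×(CO2 in V), and the separator passes all CO2, so CO2 in Q = CO2 in V = 1098.6 lb/h.
H2S in Q: m_A = 1630×0.816 + (1−0.273)·(1−0.774)·m_A, so m_A = 1330.1/0.8357 = 1591.6 lb/h.
V = (1−0.774)×1591.6 + 1098.6 = 1458.3 lb/h.
Purge E = 0.273×1458.3 = 398.12 lb/h.

398.1 lb/h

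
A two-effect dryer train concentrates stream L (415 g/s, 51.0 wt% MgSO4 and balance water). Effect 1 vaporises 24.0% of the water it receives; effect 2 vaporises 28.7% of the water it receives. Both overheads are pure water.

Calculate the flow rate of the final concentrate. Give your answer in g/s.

water in feed = 415×0.490 = 203.35 g/s.
After stage 1: water left = (1−0.240)×203.35 = 154.55; stream total = 366.2 g/s.
After stage 2: water left = (1−0.287)×154.55 = 110.19; final concentrate = 321.84 g/s.

321.8 g/s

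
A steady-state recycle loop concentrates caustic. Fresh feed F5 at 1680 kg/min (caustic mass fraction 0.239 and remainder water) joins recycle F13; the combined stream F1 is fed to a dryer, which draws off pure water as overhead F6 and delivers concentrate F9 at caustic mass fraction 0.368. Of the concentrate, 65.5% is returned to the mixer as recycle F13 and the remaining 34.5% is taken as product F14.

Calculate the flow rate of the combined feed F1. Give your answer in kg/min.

3751 kg/min

Overall caustic balance (none leaves overhead): caustic in fresh feed = caustic in product, i.e. 1680×0.239 = (1−0.655)·F9·0.368.
F9 = 401.52/(0.368×0.345) = 3162.6 kg/min.
Recycle F13 = 0.655×3162.6 = 2071.5 kg/min.
Combined feed F1 = 1680 + 2071.5 = 3751.5 kg/min.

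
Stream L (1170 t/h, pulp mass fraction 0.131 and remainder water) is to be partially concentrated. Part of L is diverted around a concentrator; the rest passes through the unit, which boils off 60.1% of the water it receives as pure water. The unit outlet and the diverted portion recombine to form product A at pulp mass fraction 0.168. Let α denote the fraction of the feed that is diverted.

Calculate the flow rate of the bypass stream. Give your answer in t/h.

All 1170×0.131 = 153.27 t/h of pulp reaches A, so A = 153.27/0.168 = 912.32 t/h and vapour = 257.68 t/h.
The evaporator receives (1−α)·1170 of feed at 0.869 water and removes 0.601 of that water:
0.601×0.869×(1−α)×1170 = 257.68
(1−α) = 257.68/611.05 = 0.4217;  α = 0.5783.
Bypass flow = 0.5783×1170 = 676.62 t/h.

676.6 t/h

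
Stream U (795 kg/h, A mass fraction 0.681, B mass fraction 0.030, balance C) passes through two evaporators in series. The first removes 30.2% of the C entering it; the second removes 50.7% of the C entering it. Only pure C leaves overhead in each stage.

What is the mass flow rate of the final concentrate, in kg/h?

C in feed = 795×0.289 = 229.75 kg/h.
After stage 1: C left = (1−0.302)×229.75 = 160.37; stream total = 725.61 kg/h.
After stage 2: C left = (1−0.507)×160.37 = 79.062; final concentrate = 644.31 kg/h.

644.3 kg/h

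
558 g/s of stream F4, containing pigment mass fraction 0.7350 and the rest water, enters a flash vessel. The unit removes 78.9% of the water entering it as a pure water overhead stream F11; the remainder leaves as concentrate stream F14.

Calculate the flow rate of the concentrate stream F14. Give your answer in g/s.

water entering = 558×0.265 = 147.87 g/s; overhead removed = 0.789×147.87 = 116.67 g/s.
Concentrate = 558 − 116.67 = 441.33 g/s.

441.3 g/s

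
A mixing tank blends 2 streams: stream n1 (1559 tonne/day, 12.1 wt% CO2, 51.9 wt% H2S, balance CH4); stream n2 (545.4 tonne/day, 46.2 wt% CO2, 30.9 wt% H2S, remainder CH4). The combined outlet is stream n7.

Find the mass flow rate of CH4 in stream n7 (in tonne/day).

686.1 tonne/day

CH4 out = CH4 in = 1559×0.360 + 545.4×0.229 = 686.14 tonne/day.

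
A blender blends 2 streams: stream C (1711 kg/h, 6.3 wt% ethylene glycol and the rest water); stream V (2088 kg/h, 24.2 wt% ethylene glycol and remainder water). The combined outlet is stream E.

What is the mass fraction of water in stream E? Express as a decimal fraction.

0.839

Total flow out = 1711 + 2088 = 3799 kg/h.
water in = 1711×0.937 + 2088×0.758 = 3185.9 kg/h.
water mass fraction in E = 3185.9/3799 = 0.839.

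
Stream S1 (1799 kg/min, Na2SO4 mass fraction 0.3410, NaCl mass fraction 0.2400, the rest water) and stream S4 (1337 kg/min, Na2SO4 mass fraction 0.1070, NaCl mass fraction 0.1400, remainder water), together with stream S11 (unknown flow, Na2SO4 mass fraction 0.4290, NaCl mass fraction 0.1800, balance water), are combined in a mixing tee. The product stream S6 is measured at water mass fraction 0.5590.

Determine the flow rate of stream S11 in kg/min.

44.75 kg/min

Let S11 be the unknown flow. Total out = 3136 + S11.
water balance: 1760.5 + 0.391·S11 = 0.559·(3136 + S11)
(0.391 − 0.559)·S11 = 0.559×3136 − 1760.5 = -7.518
S11 = -7.518 / -0.168 = 44.75 kg/min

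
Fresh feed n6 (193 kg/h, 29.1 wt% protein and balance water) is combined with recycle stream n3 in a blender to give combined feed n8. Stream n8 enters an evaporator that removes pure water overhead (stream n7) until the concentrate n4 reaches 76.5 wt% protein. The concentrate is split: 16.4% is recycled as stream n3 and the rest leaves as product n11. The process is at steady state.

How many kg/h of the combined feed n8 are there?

Overall protein balance (none leaves overhead): protein in fresh feed = protein in product, i.e. 193×0.291 = (1−0.164)·n4·0.765.
n4 = 56.163/(0.765×0.836) = 87.818 kg/h.
Recycle n3 = 0.164×87.818 = 14.402 kg/h.
Combined feed n8 = 193 + 14.402 = 207.4 kg/h.

207.4 kg/h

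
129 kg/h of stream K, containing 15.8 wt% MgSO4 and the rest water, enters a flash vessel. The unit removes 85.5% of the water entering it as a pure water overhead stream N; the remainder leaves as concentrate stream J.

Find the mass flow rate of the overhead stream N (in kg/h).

92.87 kg/h

water entering = 129×0.842 = 108.62 kg/h; overhead removed = 0.855×108.62 = 92.868 kg/h.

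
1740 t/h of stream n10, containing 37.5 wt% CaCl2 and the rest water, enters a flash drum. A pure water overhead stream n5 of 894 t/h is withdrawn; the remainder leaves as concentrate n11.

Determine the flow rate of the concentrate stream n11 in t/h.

846 t/h

Concentrate = 1740 − 894 = 846 t/h.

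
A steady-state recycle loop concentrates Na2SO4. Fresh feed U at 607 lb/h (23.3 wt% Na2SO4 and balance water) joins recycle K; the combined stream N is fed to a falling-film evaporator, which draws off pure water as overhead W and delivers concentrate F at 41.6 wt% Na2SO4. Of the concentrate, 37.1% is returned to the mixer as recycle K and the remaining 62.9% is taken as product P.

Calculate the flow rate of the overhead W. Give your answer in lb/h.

Overall Na2SO4 balance (none leaves overhead): Na2SO4 in fresh feed = Na2SO4 in product, i.e. 607×0.233 = (1−0.371)·F·0.416.
F = 141.43/(0.416×0.629) = 540.51 lb/h.
Recycle K = 0.371×540.51 = 200.53 lb/h.
Combined feed N = 607 + 200.53 = 807.53 lb/h.
Overhead W = N − F = 807.53 − 540.51 = 267.02 lb/h.

267 lb/h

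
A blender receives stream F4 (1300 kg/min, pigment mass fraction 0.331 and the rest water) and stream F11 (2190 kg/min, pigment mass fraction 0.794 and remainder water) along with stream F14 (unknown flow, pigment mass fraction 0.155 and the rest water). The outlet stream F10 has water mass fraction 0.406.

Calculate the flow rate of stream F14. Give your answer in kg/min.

Let F14 be the unknown flow. Total out = 3490 + F14.
water balance: 1320.8 + 0.845·F14 = 0.406·(3490 + F14)
(0.845 − 0.406)·F14 = 0.406×3490 − 1320.8 = 96.1
F14 = 96.1 / 0.439 = 218.91 kg/min

218.9 kg/min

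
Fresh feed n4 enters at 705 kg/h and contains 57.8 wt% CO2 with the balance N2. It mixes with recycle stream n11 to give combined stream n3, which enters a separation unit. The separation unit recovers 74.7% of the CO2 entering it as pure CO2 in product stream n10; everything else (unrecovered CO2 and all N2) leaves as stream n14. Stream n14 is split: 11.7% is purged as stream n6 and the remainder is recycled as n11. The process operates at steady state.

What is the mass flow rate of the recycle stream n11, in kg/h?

N2 enters only via n4 and leaves only via the purge: 705×0.422 = 0.117×(N2 in n14), and the separation unit passes all N2, so N2 in n3 = N2 in n14 = 2542.8 kg/h.
CO2 in n3: m_A = 705×0.578 + (1−0.117)·(1−0.747)·m_A, so m_A = 407.49/0.7766 = 524.71 kg/h.
n14 = (1−0.747)×524.71 + 2542.8 = 2675.6 kg/h.
Recycle n11 = (1−0.117)×2675.6 = 2362.5 kg/h.

2363 kg/h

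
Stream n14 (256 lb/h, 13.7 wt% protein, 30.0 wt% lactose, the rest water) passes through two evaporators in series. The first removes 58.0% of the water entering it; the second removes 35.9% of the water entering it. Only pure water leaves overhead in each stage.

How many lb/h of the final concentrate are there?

150.7 lb/h

water in feed = 256×0.563 = 144.13 lb/h.
After stage 1: water left = (1−0.580)×144.13 = 60.534; stream total = 172.41 lb/h.
After stage 2: water left = (1−0.359)×60.534 = 38.802; final concentrate = 150.67 lb/h.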